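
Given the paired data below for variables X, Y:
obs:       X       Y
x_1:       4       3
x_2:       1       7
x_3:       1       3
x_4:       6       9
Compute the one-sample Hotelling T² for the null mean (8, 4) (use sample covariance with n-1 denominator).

Step 1 — sample mean vector:
  mean(X) = (4 + 1 + 1 + 6) / 4 = 12/4 = 3
  mean(Y) = (3 + 7 + 3 + 9) / 4 = 22/4 = 5.5
  x̄ = (3, 5.5),  deviation x̄ - mu_0 = (3, 5.5) - (8, 4) = (-5, 1.5).

Step 2 — sample covariance matrix, S[i,j] = (1/(n-1)) · Σ_k (x_{k,i} - mean_i) · (x_{k,j} - mean_j), divisor n-1 = 3:
  S[X,X] = ((1)·(1) + (-2)·(-2) + (-2)·(-2) + (3)·(3)) / 3 = 18/3 = 6
  S[X,Y] = ((1)·(-2.5) + (-2)·(1.5) + (-2)·(-2.5) + (3)·(3.5)) / 3 = 10/3 = 3.3333
  S[Y,Y] = ((-2.5)·(-2.5) + (1.5)·(1.5) + (-2.5)·(-2.5) + (3.5)·(3.5)) / 3 = 27/3 = 9
  S = [[6, 3.3333],
 [3.3333, 9]].

Step 3 — invert S. det(S) = 6·9 - (3.3333)² = 42.8889.
  S^{-1} = (1/det) · [[d, -b], [-b, a]] = [[0.2098, -0.0777],
 [-0.0777, 0.1399]].

Step 4 — quadratic form (x̄ - mu_0)^T · S^{-1} · (x̄ - mu_0):
  S^{-1} · (x̄ - mu_0) = (-1.1658, 0.5984),
  (x̄ - mu_0)^T · [...] = (-5)·(-1.1658) + (1.5)·(0.5984) = 6.7267.

Step 5 — scale by n: T² = 4 · 6.7267 = 26.9067.

T² ≈ 26.9067


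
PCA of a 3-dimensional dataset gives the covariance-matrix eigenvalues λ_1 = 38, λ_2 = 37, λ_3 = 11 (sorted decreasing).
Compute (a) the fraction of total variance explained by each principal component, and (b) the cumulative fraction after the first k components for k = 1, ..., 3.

Step 1 — total variance = trace(Sigma) = Σ λ_i = 38 + 37 + 11 = 86.

Step 2 — fraction explained by component i = λ_i / Σ λ:
  PC1: 38/86 = 0.4419
  PC2: 37/86 = 0.4302
  PC3: 11/86 = 0.1279

Step 3 — cumulative fraction after k components = (λ_1 + ... + λ_k) / Σ λ:
  k = 1: 38/86 = 0.4419
  k = 2: (38 + 37)/86 = 75/86 = 0.8721
  k = 3: (38 + 37 + 11)/86 = 86/86 = 1

Summary (fraction, with percent):

explained: PC1 0.4419 (44.19%), PC2 0.4302 (43.02%), PC3 0.1279 (12.79%);  cumulative: 0.4419, 0.8721, 1


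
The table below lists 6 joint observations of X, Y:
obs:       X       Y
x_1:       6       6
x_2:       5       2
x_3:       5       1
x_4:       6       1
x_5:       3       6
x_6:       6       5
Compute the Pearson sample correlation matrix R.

Step 1 — column means:
  mean(X) = (6 + 5 + 5 + 6 + 3 + 6) / 6 = 31/6 = 5.1667
  mean(Y) = (6 + 2 + 1 + 1 + 6 + 5) / 6 = 21/6 = 3.5

Step 2 — sample variances and covariances s[i,j] = (1/(n-1)) · Σ_k (x_{k,i} - mean_i) · (x_{k,j} - mean_j), with n-1 = 5:
  s[X,X] = ((0.8333)·(0.8333) + (-0.1667)·(-0.1667) + (-0.1667)·(-0.1667) + (0.8333)·(0.8333) + (-2.1667)·(-2.1667) + (0.8333)·(0.8333)) / 5 = 6.8333/5 = 1.3667
  s[X,Y] = ((0.8333)·(2.5) + (-0.1667)·(-1.5) + (-0.1667)·(-2.5) + (0.8333)·(-2.5) + (-2.1667)·(2.5) + (0.8333)·(1.5)) / 5 = -3.5/5 = -0.7
  s[Y,Y] = ((2.5)·(2.5) + (-1.5)·(-1.5) + (-2.5)·(-2.5) + (-2.5)·(-2.5) + (2.5)·(2.5) + (1.5)·(1.5)) / 5 = 29.5/5 = 5.9
  Sample standard deviations s_i = √(s[i,i]):
  s(X) = √(1.3667) = 1.169
  s(Y) = √(5.9) = 2.429

Step 3 — r_{ij} = s_{ij} / (s_i · s_j):
  r[X,X] = 1 (diagonal).
  r[X,Y] = -0.7 / (1.169 · 2.429) = -0.7 / 2.8396 = -0.2465
  r[Y,Y] = 1 (diagonal).

R is symmetric with unit diagonal. Assembling:

R = [[1, -0.2465],
 [-0.2465, 1]]


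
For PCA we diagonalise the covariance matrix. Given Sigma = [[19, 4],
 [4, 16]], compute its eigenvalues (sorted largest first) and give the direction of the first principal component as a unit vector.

Step 1 — characteristic polynomial of 2×2 Sigma:
  det(Sigma - λI) = λ² - trace · λ + det = 0.
  trace = 19 + 16 = 35, det = 19·16 - (4)² = 288.
Step 2 — discriminant:
  Δ = trace² - 4·det = 1225 - 1152 = 73.
Step 3 — eigenvalues:
  λ = (trace ± √Δ)/2 = (35 ± 8.544)/2,
  λ_1 = 21.772,  λ_2 = 13.228.

Step 4 — unit eigenvector for λ_1: solve (Sigma - λ_1 I)v = 0. First row:
  (19 - 21.772)·v_x + (4)·v_y = 0, i.e. (-2.772)·v_x + (4)·v_y = 0,
  so v ∝ (b, λ_1 - a) = (4, 2.772) = u.
  ||u|| = √((4)² + (2.772)²) = √(23.684) ≈ 4.8666,
  v_1 = u/||u|| ≈ (0.8219, 0.5696) (||v_1|| = 1).

λ_1 = 21.772,  λ_2 = 13.228;  v_1 ≈ (0.8219, 0.5696)


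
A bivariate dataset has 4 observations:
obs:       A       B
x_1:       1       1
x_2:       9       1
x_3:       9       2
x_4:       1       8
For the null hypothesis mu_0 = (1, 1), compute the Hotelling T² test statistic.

Step 1 — sample mean vector:
  mean(A) = (1 + 9 + 9 + 1) / 4 = 20/4 = 5
  mean(B) = (1 + 1 + 2 + 8) / 4 = 12/4 = 3
  x̄ = (5, 3),  deviation x̄ - mu_0 = (5, 3) - (1, 1) = (4, 2).

Step 2 — sample covariance matrix, S[i,j] = (1/(n-1)) · Σ_k (x_{k,i} - mean_i) · (x_{k,j} - mean_j), divisor n-1 = 3:
  S[A,A] = ((-4)·(-4) + (4)·(4) + (4)·(4) + (-4)·(-4)) / 3 = 64/3 = 21.3333
  S[A,B] = ((-4)·(-2) + (4)·(-2) + (4)·(-1) + (-4)·(5)) / 3 = -24/3 = -8
  S[B,B] = ((-2)·(-2) + (-2)·(-2) + (-1)·(-1) + (5)·(5)) / 3 = 34/3 = 11.3333
  S = [[21.3333, -8],
 [-8, 11.3333]].

Step 3 — invert S. det(S) = 21.3333·11.3333 - (-8)² = 177.7778.
  S^{-1} = (1/det) · [[d, -b], [-b, a]] = [[0.0638, 0.045],
 [0.045, 0.12]].

Step 4 — quadratic form (x̄ - mu_0)^T · S^{-1} · (x̄ - mu_0):
  S^{-1} · (x̄ - mu_0) = (0.345, 0.42),
  (x̄ - mu_0)^T · [...] = (4)·(0.345) + (2)·(0.42) = 2.22.

Step 5 — scale by n: T² = 4 · 2.22 = 8.88.

T² ≈ 8.88


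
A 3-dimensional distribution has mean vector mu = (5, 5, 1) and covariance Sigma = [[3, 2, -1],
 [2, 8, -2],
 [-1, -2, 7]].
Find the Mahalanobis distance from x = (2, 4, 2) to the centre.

Step 1 — centre the observation: (x - mu) = (-3, -1, 1).

Step 2 — invert Sigma (cofactor / det for 3×3, or solve directly):
  Sigma^{-1} = [[0.4062, -0.0938, 0.0312],
 [-0.0938, 0.1562, 0.0313],
 [0.0312, 0.0312, 0.1562]].

Step 3 — form the quadratic (x - mu)^T · Sigma^{-1} · (x - mu):
  Sigma^{-1} · (x - mu) = (-1.0938, 0.1562, 0.0313).
  (x - mu)^T · [Sigma^{-1} · (x - mu)] = (-3)·(-1.0938) + (-1)·(0.1562) + (1)·(0.0313) = 3.1562.

Step 4 — take square root: d = √(3.1562) ≈ 1.7766.

d(x, mu) = √(3.1562) ≈ 1.7766


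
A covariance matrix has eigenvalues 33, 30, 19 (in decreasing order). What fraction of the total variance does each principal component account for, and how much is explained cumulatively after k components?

Step 1 — total variance = trace(Sigma) = Σ λ_i = 33 + 30 + 19 = 82.

Step 2 — fraction explained by component i = λ_i / Σ λ:
  PC1: 33/82 = 0.4024
  PC2: 30/82 = 0.3659
  PC3: 19/82 = 0.2317

Step 3 — cumulative fraction after k components = (λ_1 + ... + λ_k) / Σ λ:
  k = 1: 33/82 = 0.4024
  k = 2: (33 + 30)/82 = 63/82 = 0.7683
  k = 3: (33 + 30 + 19)/82 = 82/82 = 1

Summary (fraction, with percent):

explained: PC1 0.4024 (40.24%), PC2 0.3659 (36.59%), PC3 0.2317 (23.17%);  cumulative: 0.4024, 0.7683, 1


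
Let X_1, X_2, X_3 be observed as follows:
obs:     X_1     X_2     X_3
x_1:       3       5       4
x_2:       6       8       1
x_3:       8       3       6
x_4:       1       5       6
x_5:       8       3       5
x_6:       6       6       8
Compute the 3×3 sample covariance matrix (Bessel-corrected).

Step 1 — column means:
  mean(X_1) = (3 + 6 + 8 + 1 + 8 + 6) / 6 = 32/6 = 5.3333
  mean(X_2) = (5 + 8 + 3 + 5 + 3 + 6) / 6 = 30/6 = 5
  mean(X_3) = (4 + 1 + 6 + 6 + 5 + 8) / 6 = 30/6 = 5

Step 2 — sample covariance S[i,j] = (1/(n-1)) · Σ_k (x_{k,i} - mean_i) · (x_{k,j} - mean_j), with n-1 = 5.
  S[X_1,X_1] = ((-2.3333)·(-2.3333) + (0.6667)·(0.6667) + (2.6667)·(2.6667) + (-4.3333)·(-4.3333) + (2.6667)·(2.6667) + (0.6667)·(0.6667)) / 5 = 39.3333/5 = 7.8667
  S[X_1,X_2] = ((-2.3333)·(0) + (0.6667)·(3) + (2.6667)·(-2) + (-4.3333)·(0) + (2.6667)·(-2) + (0.6667)·(1)) / 5 = -8/5 = -1.6
  S[X_1,X_3] = ((-2.3333)·(-1) + (0.6667)·(-4) + (2.6667)·(1) + (-4.3333)·(1) + (2.6667)·(0) + (0.6667)·(3)) / 5 = 0/5 = 0
  S[X_2,X_2] = ((0)·(0) + (3)·(3) + (-2)·(-2) + (0)·(0) + (-2)·(-2) + (1)·(1)) / 5 = 18/5 = 3.6
  S[X_2,X_3] = ((0)·(-1) + (3)·(-4) + (-2)·(1) + (0)·(1) + (-2)·(0) + (1)·(3)) / 5 = -11/5 = -2.2
  S[X_3,X_3] = ((-1)·(-1) + (-4)·(-4) + (1)·(1) + (1)·(1) + (0)·(0) + (3)·(3)) / 5 = 28/5 = 5.6

S is symmetric (S[j,i] = S[i,j]). Assembling:

S = [[7.8667, -1.6, 0],
 [-1.6, 3.6, -2.2],
 [0, -2.2, 5.6]]


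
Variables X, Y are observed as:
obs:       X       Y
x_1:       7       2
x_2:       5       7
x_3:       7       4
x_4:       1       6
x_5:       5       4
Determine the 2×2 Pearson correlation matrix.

Step 1 — column means:
  mean(X) = (7 + 5 + 7 + 1 + 5) / 5 = 25/5 = 5
  mean(Y) = (2 + 7 + 4 + 6 + 4) / 5 = 23/5 = 4.6

Step 2 — sample variances and covariances s[i,j] = (1/(n-1)) · Σ_k (x_{k,i} - mean_i) · (x_{k,j} - mean_j), with n-1 = 4:
  s[X,X] = ((2)·(2) + (0)·(0) + (2)·(2) + (-4)·(-4) + (0)·(0)) / 4 = 24/4 = 6
  s[X,Y] = ((2)·(-2.6) + (0)·(2.4) + (2)·(-0.6) + (-4)·(1.4) + (0)·(-0.6)) / 4 = -12/4 = -3
  s[Y,Y] = ((-2.6)·(-2.6) + (2.4)·(2.4) + (-0.6)·(-0.6) + (1.4)·(1.4) + (-0.6)·(-0.6)) / 4 = 15.2/4 = 3.8
  Sample standard deviations s_i = √(s[i,i]):
  s(X) = √(6) = 2.4495
  s(Y) = √(3.8) = 1.9494

Step 3 — r_{ij} = s_{ij} / (s_i · s_j):
  r[X,X] = 1 (diagonal).
  r[X,Y] = -3 / (2.4495 · 1.9494) = -3 / 4.7749 = -0.6283
  r[Y,Y] = 1 (diagonal).

R is symmetric with unit diagonal. Assembling:

R = [[1, -0.6283],
 [-0.6283, 1]]


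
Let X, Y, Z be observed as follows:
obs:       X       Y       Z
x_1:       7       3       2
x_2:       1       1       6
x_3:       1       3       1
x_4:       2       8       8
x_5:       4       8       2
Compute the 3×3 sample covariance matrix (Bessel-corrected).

Step 1 — column means:
  mean(X) = (7 + 1 + 1 + 2 + 4) / 5 = 15/5 = 3
  mean(Y) = (3 + 1 + 3 + 8 + 8) / 5 = 23/5 = 4.6
  mean(Z) = (2 + 6 + 1 + 8 + 2) / 5 = 19/5 = 3.8

Step 2 — sample covariance S[i,j] = (1/(n-1)) · Σ_k (x_{k,i} - mean_i) · (x_{k,j} - mean_j), with n-1 = 4.
  S[X,X] = ((4)·(4) + (-2)·(-2) + (-2)·(-2) + (-1)·(-1) + (1)·(1)) / 4 = 26/4 = 6.5
  S[X,Y] = ((4)·(-1.6) + (-2)·(-3.6) + (-2)·(-1.6) + (-1)·(3.4) + (1)·(3.4)) / 4 = 4/4 = 1
  S[X,Z] = ((4)·(-1.8) + (-2)·(2.2) + (-2)·(-2.8) + (-1)·(4.2) + (1)·(-1.8)) / 4 = -12/4 = -3
  S[Y,Y] = ((-1.6)·(-1.6) + (-3.6)·(-3.6) + (-1.6)·(-1.6) + (3.4)·(3.4) + (3.4)·(3.4)) / 4 = 41.2/4 = 10.3
  S[Y,Z] = ((-1.6)·(-1.8) + (-3.6)·(2.2) + (-1.6)·(-2.8) + (3.4)·(4.2) + (3.4)·(-1.8)) / 4 = 7.6/4 = 1.9
  S[Z,Z] = ((-1.8)·(-1.8) + (2.2)·(2.2) + (-2.8)·(-2.8) + (4.2)·(4.2) + (-1.8)·(-1.8)) / 4 = 36.8/4 = 9.2

S is symmetric (S[j,i] = S[i,j]). Assembling:

S = [[6.5, 1, -3],
 [1, 10.3, 1.9],
 [-3, 1.9, 9.2]]


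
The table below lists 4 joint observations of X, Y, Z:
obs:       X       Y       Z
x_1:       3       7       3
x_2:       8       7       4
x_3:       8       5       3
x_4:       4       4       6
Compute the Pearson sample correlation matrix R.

Step 1 — column means:
  mean(X) = (3 + 8 + 8 + 4) / 4 = 23/4 = 5.75
  mean(Y) = (7 + 7 + 5 + 4) / 4 = 23/4 = 5.75
  mean(Z) = (3 + 4 + 3 + 6) / 4 = 16/4 = 4

Step 2 — sample variances and covariances s[i,j] = (1/(n-1)) · Σ_k (x_{k,i} - mean_i) · (x_{k,j} - mean_j), with n-1 = 3:
  s[X,X] = ((-2.75)·(-2.75) + (2.25)·(2.25) + (2.25)·(2.25) + (-1.75)·(-1.75)) / 3 = 20.75/3 = 6.9167
  s[X,Y] = ((-2.75)·(1.25) + (2.25)·(1.25) + (2.25)·(-0.75) + (-1.75)·(-1.75)) / 3 = 0.75/3 = 0.25
  s[X,Z] = ((-2.75)·(-1) + (2.25)·(0) + (2.25)·(-1) + (-1.75)·(2)) / 3 = -3/3 = -1
  s[Y,Y] = ((1.25)·(1.25) + (1.25)·(1.25) + (-0.75)·(-0.75) + (-1.75)·(-1.75)) / 3 = 6.75/3 = 2.25
  s[Y,Z] = ((1.25)·(-1) + (1.25)·(0) + (-0.75)·(-1) + (-1.75)·(2)) / 3 = -4/3 = -1.3333
  s[Z,Z] = ((-1)·(-1) + (0)·(0) + (-1)·(-1) + (2)·(2)) / 3 = 6/3 = 2
  Sample standard deviations s_i = √(s[i,i]):
  s(X) = √(6.9167) = 2.63
  s(Y) = √(2.25) = 1.5
  s(Z) = √(2) = 1.4142

Step 3 — r_{ij} = s_{ij} / (s_i · s_j):
  r[X,X] = 1 (diagonal).
  r[X,Y] = 0.25 / (2.63 · 1.5) = 0.25 / 3.9449 = 0.0634
  r[X,Z] = -1 / (2.63 · 1.4142) = -1 / 3.7193 = -0.2689
  r[Y,Y] = 1 (diagonal).
  r[Y,Z] = -1.3333 / (1.5 · 1.4142) = -1.3333 / 2.1213 = -0.6285
  r[Z,Z] = 1 (diagonal).

R is symmetric with unit diagonal. Assembling:

R = [[1, 0.0634, -0.2689],
 [0.0634, 1, -0.6285],
 [-0.2689, -0.6285, 1]]


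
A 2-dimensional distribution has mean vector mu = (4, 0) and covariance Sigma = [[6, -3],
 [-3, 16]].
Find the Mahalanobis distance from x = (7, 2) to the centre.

Step 1 — centre the observation: (x - mu) = (3, 2).

Step 2 — invert Sigma. det(Sigma) = 6·16 - (-3)² = 87.
  Sigma^{-1} = (1/det) · [[d, -b], [-b, a]] = [[0.1839, 0.0345],
 [0.0345, 0.069]].

Step 3 — form the quadratic (x - mu)^T · Sigma^{-1} · (x - mu):
  Sigma^{-1} · (x - mu) = (0.6207, 0.2414).
  (x - mu)^T · [Sigma^{-1} · (x - mu)] = (3)·(0.6207) + (2)·(0.2414) = 2.3448.

Step 4 — take square root: d = √(2.3448) ≈ 1.5313.

d(x, mu) = √(2.3448) ≈ 1.5313


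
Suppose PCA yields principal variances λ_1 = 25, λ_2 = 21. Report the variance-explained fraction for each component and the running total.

Step 1 — total variance = trace(Sigma) = Σ λ_i = 25 + 21 = 46.

Step 2 — fraction explained by component i = λ_i / Σ λ:
  PC1: 25/46 = 0.5435
  PC2: 21/46 = 0.4565

Step 3 — cumulative fraction after k components = (λ_1 + ... + λ_k) / Σ λ:
  k = 1: 25/46 = 0.5435
  k = 2: (25 + 21)/46 = 46/46 = 1

Summary (fraction, with percent):

explained: PC1 0.5435 (54.35%), PC2 0.4565 (45.65%);  cumulative: 0.5435, 1


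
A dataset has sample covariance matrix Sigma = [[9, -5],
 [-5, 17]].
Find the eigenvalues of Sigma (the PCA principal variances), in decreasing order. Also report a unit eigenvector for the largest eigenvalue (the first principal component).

Step 1 — characteristic polynomial of 2×2 Sigma:
  det(Sigma - λI) = λ² - trace · λ + det = 0.
  trace = 9 + 17 = 26, det = 9·17 - (-5)² = 128.
Step 2 — discriminant:
  Δ = trace² - 4·det = 676 - 512 = 164.
Step 3 — eigenvalues:
  λ = (trace ± √Δ)/2 = (26 ± 12.8062)/2,
  λ_1 = 19.4031,  λ_2 = 6.5969.

Step 4 — unit eigenvector for λ_1: solve (Sigma - λ_1 I)v = 0. First row:
  (9 - 19.4031)·v_x + (-5)·v_y = 0, i.e. (-10.4031)·v_x + (-5)·v_y = 0,
  so v ∝ (b, λ_1 - a) = (-5, 10.4031); multiply by -1 so the first entry is positive: u = (5, -10.4031).
  ||u|| = √((5)² + (-10.4031)²) = √(133.225) ≈ 11.5423,
  v_1 = u/||u|| ≈ (0.4332, -0.9013) (||v_1|| = 1).

λ_1 = 19.4031,  λ_2 = 6.5969;  v_1 ≈ (0.4332, -0.9013)


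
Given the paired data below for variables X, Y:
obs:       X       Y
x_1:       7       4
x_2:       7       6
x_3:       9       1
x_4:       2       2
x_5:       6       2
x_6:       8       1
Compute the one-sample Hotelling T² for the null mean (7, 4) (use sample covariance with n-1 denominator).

Step 1 — sample mean vector:
  mean(X) = (7 + 7 + 9 + 2 + 6 + 8) / 6 = 39/6 = 6.5
  mean(Y) = (4 + 6 + 1 + 2 + 2 + 1) / 6 = 16/6 = 2.6667
  x̄ = (6.5, 2.6667),  deviation x̄ - mu_0 = (6.5, 2.6667) - (7, 4) = (-0.5, -1.3333).

Step 2 — sample covariance matrix, S[i,j] = (1/(n-1)) · Σ_k (x_{k,i} - mean_i) · (x_{k,j} - mean_j), divisor n-1 = 5:
  S[X,X] = ((0.5)·(0.5) + (0.5)·(0.5) + (2.5)·(2.5) + (-4.5)·(-4.5) + (-0.5)·(-0.5) + (1.5)·(1.5)) / 5 = 29.5/5 = 5.9
  S[X,Y] = ((0.5)·(1.3333) + (0.5)·(3.3333) + (2.5)·(-1.6667) + (-4.5)·(-0.6667) + (-0.5)·(-0.6667) + (1.5)·(-1.6667)) / 5 = -1/5 = -0.2
  S[Y,Y] = ((1.3333)·(1.3333) + (3.3333)·(3.3333) + (-1.6667)·(-1.6667) + (-0.6667)·(-0.6667) + (-0.6667)·(-0.6667) + (-1.6667)·(-1.6667)) / 5 = 19.3333/5 = 3.8667
  S = [[5.9, -0.2],
 [-0.2, 3.8667]].

Step 3 — invert S. det(S) = 5.9·3.8667 - (-0.2)² = 22.7733.
  S^{-1} = (1/det) · [[d, -b], [-b, a]] = [[0.1698, 0.0088],
 [0.0088, 0.2591]].

Step 4 — quadratic form (x̄ - mu_0)^T · S^{-1} · (x̄ - mu_0):
  S^{-1} · (x̄ - mu_0) = (-0.0966, -0.3498),
  (x̄ - mu_0)^T · [...] = (-0.5)·(-0.0966) + (-1.3333)·(-0.3498) = 0.5147.

Step 5 — scale by n: T² = 6 · 0.5147 = 3.0884.

T² ≈ 3.0884


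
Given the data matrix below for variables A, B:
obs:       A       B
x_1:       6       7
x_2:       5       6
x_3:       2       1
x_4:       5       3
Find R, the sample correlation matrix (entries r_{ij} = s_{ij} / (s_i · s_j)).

Step 1 — column means:
  mean(A) = (6 + 5 + 2 + 5) / 4 = 18/4 = 4.5
  mean(B) = (7 + 6 + 1 + 3) / 4 = 17/4 = 4.25

Step 2 — sample variances and covariances s[i,j] = (1/(n-1)) · Σ_k (x_{k,i} - mean_i) · (x_{k,j} - mean_j), with n-1 = 3:
  s[A,A] = ((1.5)·(1.5) + (0.5)·(0.5) + (-2.5)·(-2.5) + (0.5)·(0.5)) / 3 = 9/3 = 3
  s[A,B] = ((1.5)·(2.75) + (0.5)·(1.75) + (-2.5)·(-3.25) + (0.5)·(-1.25)) / 3 = 12.5/3 = 4.1667
  s[B,B] = ((2.75)·(2.75) + (1.75)·(1.75) + (-3.25)·(-3.25) + (-1.25)·(-1.25)) / 3 = 22.75/3 = 7.5833
  Sample standard deviations s_i = √(s[i,i]):
  s(A) = √(3) = 1.7321
  s(B) = √(7.5833) = 2.7538

Step 3 — r_{ij} = s_{ij} / (s_i · s_j):
  r[A,A] = 1 (diagonal).
  r[A,B] = 4.1667 / (1.7321 · 2.7538) = 4.1667 / 4.7697 = 0.8736
  r[B,B] = 1 (diagonal).

R is symmetric with unit diagonal. Assembling:

R = [[1, 0.8736],
 [0.8736, 1]]


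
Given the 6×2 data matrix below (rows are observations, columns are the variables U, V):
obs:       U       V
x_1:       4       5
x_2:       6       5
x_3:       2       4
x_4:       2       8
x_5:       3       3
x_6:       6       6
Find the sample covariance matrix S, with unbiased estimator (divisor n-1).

Step 1 — column means:
  mean(U) = (4 + 6 + 2 + 2 + 3 + 6) / 6 = 23/6 = 3.8333
  mean(V) = (5 + 5 + 4 + 8 + 3 + 6) / 6 = 31/6 = 5.1667

Step 2 — sample covariance S[i,j] = (1/(n-1)) · Σ_k (x_{k,i} - mean_i) · (x_{k,j} - mean_j), with n-1 = 5.
  S[U,U] = ((0.1667)·(0.1667) + (2.1667)·(2.1667) + (-1.8333)·(-1.8333) + (-1.8333)·(-1.8333) + (-0.8333)·(-0.8333) + (2.1667)·(2.1667)) / 5 = 16.8333/5 = 3.3667
  S[U,V] = ((0.1667)·(-0.1667) + (2.1667)·(-0.1667) + (-1.8333)·(-1.1667) + (-1.8333)·(2.8333) + (-0.8333)·(-2.1667) + (2.1667)·(0.8333)) / 5 = 0.1667/5 = 0.0333
  S[V,V] = ((-0.1667)·(-0.1667) + (-0.1667)·(-0.1667) + (-1.1667)·(-1.1667) + (2.8333)·(2.8333) + (-2.1667)·(-2.1667) + (0.8333)·(0.8333)) / 5 = 14.8333/5 = 2.9667

S is symmetric (S[j,i] = S[i,j]). Assembling:

S = [[3.3667, 0.0333],
 [0.0333, 2.9667]]


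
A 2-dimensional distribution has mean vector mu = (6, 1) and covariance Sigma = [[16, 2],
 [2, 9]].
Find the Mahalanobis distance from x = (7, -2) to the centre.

Step 1 — centre the observation: (x - mu) = (1, -3).

Step 2 — invert Sigma. det(Sigma) = 16·9 - (2)² = 140.
  Sigma^{-1} = (1/det) · [[d, -b], [-b, a]] = [[0.0643, -0.0143],
 [-0.0143, 0.1143]].

Step 3 — form the quadratic (x - mu)^T · Sigma^{-1} · (x - mu):
  Sigma^{-1} · (x - mu) = (0.1071, -0.3571).
  (x - mu)^T · [Sigma^{-1} · (x - mu)] = (1)·(0.1071) + (-3)·(-0.3571) = 1.1786.

Step 4 — take square root: d = √(1.1786) ≈ 1.0856.

d(x, mu) = √(1.1786) ≈ 1.0856


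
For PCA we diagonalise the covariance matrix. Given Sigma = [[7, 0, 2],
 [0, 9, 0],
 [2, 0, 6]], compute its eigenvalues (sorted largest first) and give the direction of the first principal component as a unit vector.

Step 1 — characteristic polynomial p(λ) = det(λI - Sigma) = λ³ - tr·λ² + c_1·λ - det, where tr = trace, c_1 = sum of the principal 2×2 minors, det = det(Sigma):
  tr = 7 + 9 + 6 = 22,
  c_1 = (7·9 - (0)²) + (7·6 - (2)²) + (9·6 - (0)²) = 63 + 38 + 54 = 155,
  det = 7·(9·6 - (0)²) - (0)·((0)·6 - (0)·(2)) + (2)·((0)·(0) - 9·(2)) = 7·(54) - (0)·(0) + (2)·(-18) = 342.
  So p(λ) = λ³ - 22λ² + 155λ - 342.
Step 2 — look for an integer root (rational root theorem: any rational root is an integer divisor of 342). Testing λ = 9:
  p(9) = 729 - 1782 + 1395 - 342 = 0  ✓
  Dividing out (λ - 9): p(λ) = (λ - 9)(λ² - 13λ + 38).
Step 3 — remaining eigenvalues from the quadratic λ² - 13λ + 38 = 0:
  Δ = 13² - 4·38 = 169 - 152 = 17,  λ = (13 ± √17)/2 = (13 ± 4.1231)/2 ≈ 8.5616 or 4.4384.
  Sorted: λ_1 = 9,  λ_2 = 8.5616,  λ_3 = 4.4384  (check: sum = 22 = tr ✓).

Step 4 — unit eigenvector for λ_1 = 9: v spans the null space of (Sigma - λ_1 I), whose rows are
  r_1 = (-2, 0, 2),  r_2 = (0, 0, 0),  r_3 = (2, 0, -3).
  v is orthogonal to every row, so take v ∝ r_1 × r_3 = ((0)·(-3) - (2)·(0), (2)·(2) - (-2)·(-3), (-2)·(0) - (0)·(2)) = (0, -2, 0).
  Rescale (divide by 2; multiply by -1 so the first nonzero entry is positive): u = (0, 1, 0).
  ||u|| = √((0)² + (1)² + (0)²) = √(1) = 1,  v_1 = u/||u|| ≈ (0, 1, 0) (||v_1|| = 1).

λ_1 = 9,  λ_2 = 8.5616,  λ_3 = 4.4384;  v_1 ≈ (0, 1, 0)


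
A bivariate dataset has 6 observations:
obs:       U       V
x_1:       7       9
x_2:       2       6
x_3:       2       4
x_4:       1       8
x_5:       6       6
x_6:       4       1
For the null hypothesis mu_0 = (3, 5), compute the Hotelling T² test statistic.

Step 1 — sample mean vector:
  mean(U) = (7 + 2 + 2 + 1 + 6 + 4) / 6 = 22/6 = 3.6667
  mean(V) = (9 + 6 + 4 + 8 + 6 + 1) / 6 = 34/6 = 5.6667
  x̄ = (3.6667, 5.6667),  deviation x̄ - mu_0 = (3.6667, 5.6667) - (3, 5) = (0.6667, 0.6667).

Step 2 — sample covariance matrix, S[i,j] = (1/(n-1)) · Σ_k (x_{k,i} - mean_i) · (x_{k,j} - mean_j), divisor n-1 = 5:
  S[U,U] = ((3.3333)·(3.3333) + (-1.6667)·(-1.6667) + (-1.6667)·(-1.6667) + (-2.6667)·(-2.6667) + (2.3333)·(2.3333) + (0.3333)·(0.3333)) / 5 = 29.3333/5 = 5.8667
  S[U,V] = ((3.3333)·(3.3333) + (-1.6667)·(0.3333) + (-1.6667)·(-1.6667) + (-2.6667)·(2.3333) + (2.3333)·(0.3333) + (0.3333)·(-4.6667)) / 5 = 6.3333/5 = 1.2667
  S[V,V] = ((3.3333)·(3.3333) + (0.3333)·(0.3333) + (-1.6667)·(-1.6667) + (2.3333)·(2.3333) + (0.3333)·(0.3333) + (-4.6667)·(-4.6667)) / 5 = 41.3333/5 = 8.2667
  S = [[5.8667, 1.2667],
 [1.2667, 8.2667]].

Step 3 — invert S. det(S) = 5.8667·8.2667 - (1.2667)² = 46.8933.
  S^{-1} = (1/det) · [[d, -b], [-b, a]] = [[0.1763, -0.027],
 [-0.027, 0.1251]].

Step 4 — quadratic form (x̄ - mu_0)^T · S^{-1} · (x̄ - mu_0):
  S^{-1} · (x̄ - mu_0) = (0.0995, 0.0654),
  (x̄ - mu_0)^T · [...] = (0.6667)·(0.0995) + (0.6667)·(0.0654) = 0.1099.

Step 5 — scale by n: T² = 6 · 0.1099 = 0.6597.

T² ≈ 0.6597


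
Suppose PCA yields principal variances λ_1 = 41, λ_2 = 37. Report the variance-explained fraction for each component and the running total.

Step 1 — total variance = trace(Sigma) = Σ λ_i = 41 + 37 = 78.

Step 2 — fraction explained by component i = λ_i / Σ λ:
  PC1: 41/78 = 0.5256
  PC2: 37/78 = 0.4744

Step 3 — cumulative fraction after k components = (λ_1 + ... + λ_k) / Σ λ:
  k = 1: 41/78 = 0.5256
  k = 2: (41 + 37)/78 = 78/78 = 1

Summary (fraction, with percent):

explained: PC1 0.5256 (52.56%), PC2 0.4744 (47.44%);  cumulative: 0.5256, 1


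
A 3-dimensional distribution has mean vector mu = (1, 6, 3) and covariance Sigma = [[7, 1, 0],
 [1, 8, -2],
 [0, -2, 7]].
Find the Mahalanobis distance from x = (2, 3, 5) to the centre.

Step 1 — centre the observation: (x - mu) = (1, -3, 2).

Step 2 — invert Sigma (cofactor / det for 3×3, or solve directly):
  Sigma^{-1} = [[0.1457, -0.0196, -0.0056],
 [-0.0196, 0.1373, 0.0392],
 [-0.0056, 0.0392, 0.1541]].

Step 3 — form the quadratic (x - mu)^T · Sigma^{-1} · (x - mu):
  Sigma^{-1} · (x - mu) = (0.1933, -0.3529, 0.1849).
  (x - mu)^T · [Sigma^{-1} · (x - mu)] = (1)·(0.1933) + (-3)·(-0.3529) + (2)·(0.1849) = 1.6218.

Step 4 — take square root: d = √(1.6218) ≈ 1.2735.

d(x, mu) = √(1.6218) ≈ 1.2735


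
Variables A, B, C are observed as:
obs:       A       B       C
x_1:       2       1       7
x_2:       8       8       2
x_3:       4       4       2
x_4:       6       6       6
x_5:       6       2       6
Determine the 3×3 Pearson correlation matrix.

Step 1 — column means:
  mean(A) = (2 + 8 + 4 + 6 + 6) / 5 = 26/5 = 5.2
  mean(B) = (1 + 8 + 4 + 6 + 2) / 5 = 21/5 = 4.2
  mean(C) = (7 + 2 + 2 + 6 + 6) / 5 = 23/5 = 4.6

Step 2 — sample variances and covariances s[i,j] = (1/(n-1)) · Σ_k (x_{k,i} - mean_i) · (x_{k,j} - mean_j), with n-1 = 4:
  s[A,A] = ((-3.2)·(-3.2) + (2.8)·(2.8) + (-1.2)·(-1.2) + (0.8)·(0.8) + (0.8)·(0.8)) / 4 = 20.8/4 = 5.2
  s[A,B] = ((-3.2)·(-3.2) + (2.8)·(3.8) + (-1.2)·(-0.2) + (0.8)·(1.8) + (0.8)·(-2.2)) / 4 = 20.8/4 = 5.2
  s[A,C] = ((-3.2)·(2.4) + (2.8)·(-2.6) + (-1.2)·(-2.6) + (0.8)·(1.4) + (0.8)·(1.4)) / 4 = -9.6/4 = -2.4
  s[B,B] = ((-3.2)·(-3.2) + (3.8)·(3.8) + (-0.2)·(-0.2) + (1.8)·(1.8) + (-2.2)·(-2.2)) / 4 = 32.8/4 = 8.2
  s[B,C] = ((-3.2)·(2.4) + (3.8)·(-2.6) + (-0.2)·(-2.6) + (1.8)·(1.4) + (-2.2)·(1.4)) / 4 = -17.6/4 = -4.4
  s[C,C] = ((2.4)·(2.4) + (-2.6)·(-2.6) + (-2.6)·(-2.6) + (1.4)·(1.4) + (1.4)·(1.4)) / 4 = 23.2/4 = 5.8
  Sample standard deviations s_i = √(s[i,i]):
  s(A) = √(5.2) = 2.2804
  s(B) = √(8.2) = 2.8636
  s(C) = √(5.8) = 2.4083

Step 3 — r_{ij} = s_{ij} / (s_i · s_j):
  r[A,A] = 1 (diagonal).
  r[A,B] = 5.2 / (2.2804 · 2.8636) = 5.2 / 6.5299 = 0.7963
  r[A,C] = -2.4 / (2.2804 · 2.4083) = -2.4 / 5.4918 = -0.437
  r[B,B] = 1 (diagonal).
  r[B,C] = -4.4 / (2.8636 · 2.4083) = -4.4 / 6.8964 = -0.638
  r[C,C] = 1 (diagonal).

R is symmetric with unit diagonal. Assembling:

R = [[1, 0.7963, -0.437],
 [0.7963, 1, -0.638],
 [-0.437, -0.638, 1]]


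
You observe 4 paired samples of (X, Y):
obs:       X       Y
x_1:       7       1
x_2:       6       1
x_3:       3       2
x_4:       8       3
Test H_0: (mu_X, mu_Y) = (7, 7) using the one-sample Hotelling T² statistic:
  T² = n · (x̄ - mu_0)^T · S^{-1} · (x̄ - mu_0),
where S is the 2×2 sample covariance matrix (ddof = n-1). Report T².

Step 1 — sample mean vector:
  mean(X) = (7 + 6 + 3 + 8) / 4 = 24/4 = 6
  mean(Y) = (1 + 1 + 2 + 3) / 4 = 7/4 = 1.75
  x̄ = (6, 1.75),  deviation x̄ - mu_0 = (6, 1.75) - (7, 7) = (-1, -5.25).

Step 2 — sample covariance matrix, S[i,j] = (1/(n-1)) · Σ_k (x_{k,i} - mean_i) · (x_{k,j} - mean_j), divisor n-1 = 3:
  S[X,X] = ((1)·(1) + (0)·(0) + (-3)·(-3) + (2)·(2)) / 3 = 14/3 = 4.6667
  S[X,Y] = ((1)·(-0.75) + (0)·(-0.75) + (-3)·(0.25) + (2)·(1.25)) / 3 = 1/3 = 0.3333
  S[Y,Y] = ((-0.75)·(-0.75) + (-0.75)·(-0.75) + (0.25)·(0.25) + (1.25)·(1.25)) / 3 = 2.75/3 = 0.9167
  S = [[4.6667, 0.3333],
 [0.3333, 0.9167]].

Step 3 — invert S. det(S) = 4.6667·0.9167 - (0.3333)² = 4.1667.
  S^{-1} = (1/det) · [[d, -b], [-b, a]] = [[0.22, -0.08],
 [-0.08, 1.12]].

Step 4 — quadratic form (x̄ - mu_0)^T · S^{-1} · (x̄ - mu_0):
  S^{-1} · (x̄ - mu_0) = (0.2, -5.8),
  (x̄ - mu_0)^T · [...] = (-1)·(0.2) + (-5.25)·(-5.8) = 30.25.

Step 5 — scale by n: T² = 4 · 30.25 = 121.

T² ≈ 121


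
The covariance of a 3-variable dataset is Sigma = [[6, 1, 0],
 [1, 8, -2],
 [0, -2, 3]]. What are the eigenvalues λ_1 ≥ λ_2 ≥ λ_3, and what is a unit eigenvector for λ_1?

Step 1 — characteristic polynomial p(λ) = det(λI - Sigma) = λ³ - tr·λ² + c_1·λ - det, where tr = trace, c_1 = sum of the principal 2×2 minors, det = det(Sigma):
  tr = 6 + 8 + 3 = 17,
  c_1 = (6·8 - (1)²) + (6·3 - (0)²) + (8·3 - (-2)²) = 47 + 18 + 20 = 85,
  det = 6·(8·3 - (-2)²) - (1)·((1)·3 - (-2)·(0)) + (0)·((1)·(-2) - 8·(0)) = 6·(20) - (1)·(3) + (0)·(-2) = 117.
  So p(λ) = λ³ - 17λ² + 85λ - 117.
Step 2 — look for an integer root (rational root theorem: any rational root is an integer divisor of 117). Testing λ = 9:
  p(9) = 729 - 1377 + 765 - 117 = 0  ✓
  Dividing out (λ - 9): p(λ) = (λ - 9)(λ² - 8λ + 13).
Step 3 — remaining eigenvalues from the quadratic λ² - 8λ + 13 = 0:
  Δ = 8² - 4·13 = 64 - 52 = 12,  λ = (8 ± √12)/2 = (8 ± 3.4641)/2 ≈ 5.7321 or 2.2679.
  Sorted: λ_1 = 9,  λ_2 = 5.7321,  λ_3 = 2.2679  (check: sum = 17 = tr ✓).

Step 4 — unit eigenvector for λ_1 = 9: v spans the null space of (Sigma - λ_1 I), whose rows are
  r_1 = (-3, 1, 0),  r_2 = (1, -1, -2),  r_3 = (0, -2, -6).
  v is orthogonal to every row, so take v ∝ r_1 × r_2 = ((1)·(-2) - (0)·(-1), (0)·(1) - (-3)·(-2), (-3)·(-1) - (1)·(1)) = (-2, -6, 2).
  Rescale (divide by 2; multiply by -1 so the first nonzero entry is positive): u = (1, 3, -1).
  ||u|| = √((1)² + (3)² + (-1)²) = √(11) ≈ 3.3166,  v_1 = u/||u|| ≈ (0.3015, 0.9045, -0.3015) (||v_1|| = 1).

λ_1 = 9,  λ_2 = 5.7321,  λ_3 = 2.2679;  v_1 ≈ (0.3015, 0.9045, -0.3015)


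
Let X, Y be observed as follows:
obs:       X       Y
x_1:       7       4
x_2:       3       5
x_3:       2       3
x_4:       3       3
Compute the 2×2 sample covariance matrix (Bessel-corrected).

Step 1 — column means:
  mean(X) = (7 + 3 + 2 + 3) / 4 = 15/4 = 3.75
  mean(Y) = (4 + 5 + 3 + 3) / 4 = 15/4 = 3.75

Step 2 — sample covariance S[i,j] = (1/(n-1)) · Σ_k (x_{k,i} - mean_i) · (x_{k,j} - mean_j), with n-1 = 3.
  S[X,X] = ((3.25)·(3.25) + (-0.75)·(-0.75) + (-1.75)·(-1.75) + (-0.75)·(-0.75)) / 3 = 14.75/3 = 4.9167
  S[X,Y] = ((3.25)·(0.25) + (-0.75)·(1.25) + (-1.75)·(-0.75) + (-0.75)·(-0.75)) / 3 = 1.75/3 = 0.5833
  S[Y,Y] = ((0.25)·(0.25) + (1.25)·(1.25) + (-0.75)·(-0.75) + (-0.75)·(-0.75)) / 3 = 2.75/3 = 0.9167

S is symmetric (S[j,i] = S[i,j]). Assembling:

S = [[4.9167, 0.5833],
 [0.5833, 0.9167]]


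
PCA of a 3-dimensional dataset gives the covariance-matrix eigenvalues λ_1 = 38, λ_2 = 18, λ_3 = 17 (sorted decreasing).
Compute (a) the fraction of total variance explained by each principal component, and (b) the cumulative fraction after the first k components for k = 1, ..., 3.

Step 1 — total variance = trace(Sigma) = Σ λ_i = 38 + 18 + 17 = 73.

Step 2 — fraction explained by component i = λ_i / Σ λ:
  PC1: 38/73 = 0.5205
  PC2: 18/73 = 0.2466
  PC3: 17/73 = 0.2329

Step 3 — cumulative fraction after k components = (λ_1 + ... + λ_k) / Σ λ:
  k = 1: 38/73 = 0.5205
  k = 2: (38 + 18)/73 = 56/73 = 0.7671
  k = 3: (38 + 18 + 17)/73 = 73/73 = 1

Summary (fraction, with percent):

explained: PC1 0.5205 (52.05%), PC2 0.2466 (24.66%), PC3 0.2329 (23.29%);  cumulative: 0.5205, 0.7671, 1


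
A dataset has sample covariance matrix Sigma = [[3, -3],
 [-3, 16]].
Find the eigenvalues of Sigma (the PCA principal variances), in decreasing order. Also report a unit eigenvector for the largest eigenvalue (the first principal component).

Step 1 — characteristic polynomial of 2×2 Sigma:
  det(Sigma - λI) = λ² - trace · λ + det = 0.
  trace = 3 + 16 = 19, det = 3·16 - (-3)² = 39.
Step 2 — discriminant:
  Δ = trace² - 4·det = 361 - 156 = 205.
Step 3 — eigenvalues:
  λ = (trace ± √Δ)/2 = (19 ± 14.3178)/2,
  λ_1 = 16.6589,  λ_2 = 2.3411.

Step 4 — unit eigenvector for λ_1: solve (Sigma - λ_1 I)v = 0. First row:
  (3 - 16.6589)·v_x + (-3)·v_y = 0, i.e. (-13.6589)·v_x + (-3)·v_y = 0,
  so v ∝ (b, λ_1 - a) = (-3, 13.6589); multiply by -1 so the first entry is positive: u = (3, -13.6589).
  ||u|| = √((3)² + (-13.6589)²) = √(195.5658) ≈ 13.9845,
  v_1 = u/||u|| ≈ (0.2145, -0.9767) (||v_1|| = 1).

λ_1 = 16.6589,  λ_2 = 2.3411;  v_1 ≈ (0.2145, -0.9767)


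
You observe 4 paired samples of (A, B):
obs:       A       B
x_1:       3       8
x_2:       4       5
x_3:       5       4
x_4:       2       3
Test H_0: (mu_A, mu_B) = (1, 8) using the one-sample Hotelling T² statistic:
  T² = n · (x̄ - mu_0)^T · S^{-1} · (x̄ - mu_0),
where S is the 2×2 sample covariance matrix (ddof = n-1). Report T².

Step 1 — sample mean vector:
  mean(A) = (3 + 4 + 5 + 2) / 4 = 14/4 = 3.5
  mean(B) = (8 + 5 + 4 + 3) / 4 = 20/4 = 5
  x̄ = (3.5, 5),  deviation x̄ - mu_0 = (3.5, 5) - (1, 8) = (2.5, -3).

Step 2 — sample covariance matrix, S[i,j] = (1/(n-1)) · Σ_k (x_{k,i} - mean_i) · (x_{k,j} - mean_j), divisor n-1 = 3:
  S[A,A] = ((-0.5)·(-0.5) + (0.5)·(0.5) + (1.5)·(1.5) + (-1.5)·(-1.5)) / 3 = 5/3 = 1.6667
  S[A,B] = ((-0.5)·(3) + (0.5)·(0) + (1.5)·(-1) + (-1.5)·(-2)) / 3 = 0/3 = 0
  S[B,B] = ((3)·(3) + (0)·(0) + (-1)·(-1) + (-2)·(-2)) / 3 = 14/3 = 4.6667
  S = [[1.6667, 0],
 [0, 4.6667]].

Step 3 — invert S. det(S) = 1.6667·4.6667 - (0)² = 7.7778.
  S^{-1} = (1/det) · [[d, -b], [-b, a]] = [[0.6, 0],
 [0, 0.2143]].

Step 4 — quadratic form (x̄ - mu_0)^T · S^{-1} · (x̄ - mu_0):
  S^{-1} · (x̄ - mu_0) = (1.5, -0.6429),
  (x̄ - mu_0)^T · [...] = (2.5)·(1.5) + (-3)·(-0.6429) = 5.6786.

Step 5 — scale by n: T² = 4 · 5.6786 = 22.7143.

T² ≈ 22.7143


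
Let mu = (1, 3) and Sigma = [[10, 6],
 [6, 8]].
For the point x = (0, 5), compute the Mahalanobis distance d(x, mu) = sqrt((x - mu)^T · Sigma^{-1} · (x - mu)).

Step 1 — centre the observation: (x - mu) = (-1, 2).

Step 2 — invert Sigma. det(Sigma) = 10·8 - (6)² = 44.
  Sigma^{-1} = (1/det) · [[d, -b], [-b, a]] = [[0.1818, -0.1364],
 [-0.1364, 0.2273]].

Step 3 — form the quadratic (x - mu)^T · Sigma^{-1} · (x - mu):
  Sigma^{-1} · (x - mu) = (-0.4545, 0.5909).
  (x - mu)^T · [Sigma^{-1} · (x - mu)] = (-1)·(-0.4545) + (2)·(0.5909) = 1.6364.

Step 4 — take square root: d = √(1.6364) ≈ 1.2792.

d(x, mu) = √(1.6364) ≈ 1.2792


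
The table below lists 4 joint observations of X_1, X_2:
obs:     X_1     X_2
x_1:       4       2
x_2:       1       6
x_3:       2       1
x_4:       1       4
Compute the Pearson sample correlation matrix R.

Step 1 — column means:
  mean(X_1) = (4 + 1 + 2 + 1) / 4 = 8/4 = 2
  mean(X_2) = (2 + 6 + 1 + 4) / 4 = 13/4 = 3.25

Step 2 — sample variances and covariances s[i,j] = (1/(n-1)) · Σ_k (x_{k,i} - mean_i) · (x_{k,j} - mean_j), with n-1 = 3:
  s[X_1,X_1] = ((2)·(2) + (-1)·(-1) + (0)·(0) + (-1)·(-1)) / 3 = 6/3 = 2
  s[X_1,X_2] = ((2)·(-1.25) + (-1)·(2.75) + (0)·(-2.25) + (-1)·(0.75)) / 3 = -6/3 = -2
  s[X_2,X_2] = ((-1.25)·(-1.25) + (2.75)·(2.75) + (-2.25)·(-2.25) + (0.75)·(0.75)) / 3 = 14.75/3 = 4.9167
  Sample standard deviations s_i = √(s[i,i]):
  s(X_1) = √(2) = 1.4142
  s(X_2) = √(4.9167) = 2.2174

Step 3 — r_{ij} = s_{ij} / (s_i · s_j):
  r[X_1,X_1] = 1 (diagonal).
  r[X_1,X_2] = -2 / (1.4142 · 2.2174) = -2 / 3.1358 = -0.6378
  r[X_2,X_2] = 1 (diagonal).

R is symmetric with unit diagonal. Assembling:

R = [[1, -0.6378],
 [-0.6378, 1]]


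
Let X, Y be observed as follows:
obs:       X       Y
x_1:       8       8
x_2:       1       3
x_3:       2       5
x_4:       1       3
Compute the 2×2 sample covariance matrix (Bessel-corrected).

Step 1 — column means:
  mean(X) = (8 + 1 + 2 + 1) / 4 = 12/4 = 3
  mean(Y) = (8 + 3 + 5 + 3) / 4 = 19/4 = 4.75

Step 2 — sample covariance S[i,j] = (1/(n-1)) · Σ_k (x_{k,i} - mean_i) · (x_{k,j} - mean_j), with n-1 = 3.
  S[X,X] = ((5)·(5) + (-2)·(-2) + (-1)·(-1) + (-2)·(-2)) / 3 = 34/3 = 11.3333
  S[X,Y] = ((5)·(3.25) + (-2)·(-1.75) + (-1)·(0.25) + (-2)·(-1.75)) / 3 = 23/3 = 7.6667
  S[Y,Y] = ((3.25)·(3.25) + (-1.75)·(-1.75) + (0.25)·(0.25) + (-1.75)·(-1.75)) / 3 = 16.75/3 = 5.5833

S is symmetric (S[j,i] = S[i,j]). Assembling:

S = [[11.3333, 7.6667],
 [7.6667, 5.5833]]


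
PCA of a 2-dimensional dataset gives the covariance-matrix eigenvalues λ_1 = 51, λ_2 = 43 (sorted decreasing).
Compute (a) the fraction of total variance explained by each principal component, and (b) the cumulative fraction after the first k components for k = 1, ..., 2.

Step 1 — total variance = trace(Sigma) = Σ λ_i = 51 + 43 = 94.

Step 2 — fraction explained by component i = λ_i / Σ λ:
  PC1: 51/94 = 0.5426
  PC2: 43/94 = 0.4574

Step 3 — cumulative fraction after k components = (λ_1 + ... + λ_k) / Σ λ:
  k = 1: 51/94 = 0.5426
  k = 2: (51 + 43)/94 = 94/94 = 1

Summary (fraction, with percent):

explained: PC1 0.5426 (54.26%), PC2 0.4574 (45.74%);  cumulative: 0.5426, 1


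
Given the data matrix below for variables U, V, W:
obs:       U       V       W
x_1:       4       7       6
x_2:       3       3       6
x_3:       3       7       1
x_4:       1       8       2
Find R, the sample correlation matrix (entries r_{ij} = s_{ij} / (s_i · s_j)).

Step 1 — column means:
  mean(U) = (4 + 3 + 3 + 1) / 4 = 11/4 = 2.75
  mean(V) = (7 + 3 + 7 + 8) / 4 = 25/4 = 6.25
  mean(W) = (6 + 6 + 1 + 2) / 4 = 15/4 = 3.75

Step 2 — sample variances and covariances s[i,j] = (1/(n-1)) · Σ_k (x_{k,i} - mean_i) · (x_{k,j} - mean_j), with n-1 = 3:
  s[U,U] = ((1.25)·(1.25) + (0.25)·(0.25) + (0.25)·(0.25) + (-1.75)·(-1.75)) / 3 = 4.75/3 = 1.5833
  s[U,V] = ((1.25)·(0.75) + (0.25)·(-3.25) + (0.25)·(0.75) + (-1.75)·(1.75)) / 3 = -2.75/3 = -0.9167
  s[U,W] = ((1.25)·(2.25) + (0.25)·(2.25) + (0.25)·(-2.75) + (-1.75)·(-1.75)) / 3 = 5.75/3 = 1.9167
  s[V,V] = ((0.75)·(0.75) + (-3.25)·(-3.25) + (0.75)·(0.75) + (1.75)·(1.75)) / 3 = 14.75/3 = 4.9167
  s[V,W] = ((0.75)·(2.25) + (-3.25)·(2.25) + (0.75)·(-2.75) + (1.75)·(-1.75)) / 3 = -10.75/3 = -3.5833
  s[W,W] = ((2.25)·(2.25) + (2.25)·(2.25) + (-2.75)·(-2.75) + (-1.75)·(-1.75)) / 3 = 20.75/3 = 6.9167
  Sample standard deviations s_i = √(s[i,i]):
  s(U) = √(1.5833) = 1.2583
  s(V) = √(4.9167) = 2.2174
  s(W) = √(6.9167) = 2.63

Step 3 — r_{ij} = s_{ij} / (s_i · s_j):
  r[U,U] = 1 (diagonal).
  r[U,V] = -0.9167 / (1.2583 · 2.2174) = -0.9167 / 2.7901 = -0.3285
  r[U,W] = 1.9167 / (1.2583 · 2.63) = 1.9167 / 3.3093 = 0.5792
  r[V,V] = 1 (diagonal).
  r[V,W] = -3.5833 / (2.2174 · 2.63) = -3.5833 / 5.8315 = -0.6145
  r[W,W] = 1 (diagonal).

R is symmetric with unit diagonal. Assembling:

R = [[1, -0.3285, 0.5792],
 [-0.3285, 1, -0.6145],
 [0.5792, -0.6145, 1]]


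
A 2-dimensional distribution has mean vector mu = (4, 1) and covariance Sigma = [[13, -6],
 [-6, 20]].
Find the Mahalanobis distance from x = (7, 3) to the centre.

Step 1 — centre the observation: (x - mu) = (3, 2).

Step 2 — invert Sigma. det(Sigma) = 13·20 - (-6)² = 224.
  Sigma^{-1} = (1/det) · [[d, -b], [-b, a]] = [[0.0893, 0.0268],
 [0.0268, 0.058]].

Step 3 — form the quadratic (x - mu)^T · Sigma^{-1} · (x - mu):
  Sigma^{-1} · (x - mu) = (0.3214, 0.1964).
  (x - mu)^T · [Sigma^{-1} · (x - mu)] = (3)·(0.3214) + (2)·(0.1964) = 1.3571.

Step 4 — take square root: d = √(1.3571) ≈ 1.165.

d(x, mu) = √(1.3571) ≈ 1.165


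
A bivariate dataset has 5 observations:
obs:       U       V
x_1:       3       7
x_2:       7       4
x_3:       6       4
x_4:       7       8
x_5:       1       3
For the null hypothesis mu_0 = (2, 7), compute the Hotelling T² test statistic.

Step 1 — sample mean vector:
  mean(U) = (3 + 7 + 6 + 7 + 1) / 5 = 24/5 = 4.8
  mean(V) = (7 + 4 + 4 + 8 + 3) / 5 = 26/5 = 5.2
  x̄ = (4.8, 5.2),  deviation x̄ - mu_0 = (4.8, 5.2) - (2, 7) = (2.8, -1.8).

Step 2 — sample covariance matrix, S[i,j] = (1/(n-1)) · Σ_k (x_{k,i} - mean_i) · (x_{k,j} - mean_j), divisor n-1 = 4:
  S[U,U] = ((-1.8)·(-1.8) + (2.2)·(2.2) + (1.2)·(1.2) + (2.2)·(2.2) + (-3.8)·(-3.8)) / 4 = 28.8/4 = 7.2
  S[U,V] = ((-1.8)·(1.8) + (2.2)·(-1.2) + (1.2)·(-1.2) + (2.2)·(2.8) + (-3.8)·(-2.2)) / 4 = 7.2/4 = 1.8
  S[V,V] = ((1.8)·(1.8) + (-1.2)·(-1.2) + (-1.2)·(-1.2) + (2.8)·(2.8) + (-2.2)·(-2.2)) / 4 = 18.8/4 = 4.7
  S = [[7.2, 1.8],
 [1.8, 4.7]].

Step 3 — invert S. det(S) = 7.2·4.7 - (1.8)² = 30.6.
  S^{-1} = (1/det) · [[d, -b], [-b, a]] = [[0.1536, -0.0588],
 [-0.0588, 0.2353]].

Step 4 — quadratic form (x̄ - mu_0)^T · S^{-1} · (x̄ - mu_0):
  S^{-1} · (x̄ - mu_0) = (0.5359, -0.5882),
  (x̄ - mu_0)^T · [...] = (2.8)·(0.5359) + (-1.8)·(-0.5882) = 2.5595.

Step 5 — scale by n: T² = 5 · 2.5595 = 12.7974.

T² ≈ 12.7974


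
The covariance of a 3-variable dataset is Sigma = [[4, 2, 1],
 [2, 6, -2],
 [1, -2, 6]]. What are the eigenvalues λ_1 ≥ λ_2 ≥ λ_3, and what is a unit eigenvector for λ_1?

Step 1 — characteristic polynomial p(λ) = det(λI - Sigma) = λ³ - tr·λ² + c_1·λ - det, where tr = trace, c_1 = sum of the principal 2×2 minors, det = det(Sigma):
  tr = 4 + 6 + 6 = 16,
  c_1 = (4·6 - (2)²) + (4·6 - (1)²) + (6·6 - (-2)²) = 20 + 23 + 32 = 75,
  det = 4·(6·6 - (-2)²) - (2)·((2)·6 - (-2)·(1)) + (1)·((2)·(-2) - 6·(1)) = 4·(32) - (2)·(14) + (1)·(-10) = 90.
  So p(λ) = λ³ - 16λ² + 75λ - 90.
Step 2 — look for an integer root (rational root theorem: any rational root is an integer divisor of 90). Testing λ = 6:
  p(6) = 216 - 576 + 450 - 90 = 0  ✓
  Dividing out (λ - 6): p(λ) = (λ - 6)(λ² - 10λ + 15).
Step 3 — remaining eigenvalues from the quadratic λ² - 10λ + 15 = 0:
  Δ = 10² - 4·15 = 100 - 60 = 40,  λ = (10 ± √40)/2 = (10 ± 6.3246)/2 ≈ 8.1623 or 1.8377.
  Sorted: λ_1 = 8.1623,  λ_2 = 6,  λ_3 = 1.8377  (check: sum = 16 = tr ✓).

Step 4 — unit eigenvector for λ_1 ≈ 8.1623: v spans the null space of (Sigma - λ_1 I), whose rows are
  r_1 = (-4.1623, 2, 1),  r_2 = (2, -2.1623, -2),  r_3 = (1, -2, -2.1623).
  v is orthogonal to every row, so take v ∝ r_1 × r_2 = ((2)·(-2) - (1)·(-2.1623), (1)·(2) - (-4.1623)·(-2), (-4.1623)·(-2.1623) - (2)·(2)) ≈ (-1.8377, -6.3246, 5).
  Rescale (multiply by -1 so the first nonzero entry is positive): u = (1.8377, 6.3246, -5).
  ||u|| = √((1.8377)² + (6.3246)² + (-5)²) = √(68.3772) ≈ 8.2691,  v_1 = u/||u|| ≈ (0.2222, 0.7648, -0.6047) (||v_1|| = 1).

λ_1 = 8.1623,  λ_2 = 6,  λ_3 = 1.8377;  v_1 ≈ (0.2222, 0.7648, -0.6047)
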